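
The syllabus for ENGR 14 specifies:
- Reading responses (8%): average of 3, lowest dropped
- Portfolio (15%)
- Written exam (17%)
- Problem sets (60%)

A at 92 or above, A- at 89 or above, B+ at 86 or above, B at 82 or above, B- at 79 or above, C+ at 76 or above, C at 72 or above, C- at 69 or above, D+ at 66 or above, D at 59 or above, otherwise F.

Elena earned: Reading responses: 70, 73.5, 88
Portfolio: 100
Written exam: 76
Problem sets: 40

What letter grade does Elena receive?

Reading responses: drop 70 → average of remaining 2 = 161.5/2 = 80.75
Weighted total:
  Reading responses 80.75 × 0.08 = 6.46
  Portfolio 100 × 0.15 = 15
  Written exam 76 × 0.17 = 12.92
  Problem sets 40 × 0.6 = 24
Sum = 58.38
58.38 < 59 → F

F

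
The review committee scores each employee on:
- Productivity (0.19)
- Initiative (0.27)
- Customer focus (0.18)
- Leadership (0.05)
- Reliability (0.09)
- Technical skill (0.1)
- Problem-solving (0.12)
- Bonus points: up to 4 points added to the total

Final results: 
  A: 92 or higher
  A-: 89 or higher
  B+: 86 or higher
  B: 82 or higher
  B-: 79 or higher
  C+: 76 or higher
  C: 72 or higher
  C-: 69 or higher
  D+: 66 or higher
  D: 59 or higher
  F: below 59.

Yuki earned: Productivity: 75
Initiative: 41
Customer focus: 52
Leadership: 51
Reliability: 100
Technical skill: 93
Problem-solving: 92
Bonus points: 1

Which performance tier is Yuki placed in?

Weighted total:
  Productivity 75 × 0.19 = 14.25
  Initiative 41 × 0.27 = 11.07
  Customer focus 52 × 0.18 = 9.36
  Leadership 51 × 0.05 = 2.55
  Reliability 100 × 0.09 = 9
  Technical skill 93 × 0.1 = 9.3
  Problem-solving 92 × 0.12 = 11.04
Sum = 66.57
Bonus points: 66.57 + 1 = 67.57
67.57 is ≥ 66 and < 69 → D+

D+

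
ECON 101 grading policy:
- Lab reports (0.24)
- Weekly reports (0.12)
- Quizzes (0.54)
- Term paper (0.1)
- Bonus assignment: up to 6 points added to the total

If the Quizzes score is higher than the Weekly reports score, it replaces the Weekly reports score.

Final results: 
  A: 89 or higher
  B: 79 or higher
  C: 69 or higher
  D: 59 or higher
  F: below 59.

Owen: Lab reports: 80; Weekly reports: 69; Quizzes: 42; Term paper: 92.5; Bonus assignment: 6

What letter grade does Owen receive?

D

Quizzes (42) ≤ Weekly reports (69), so Weekly reports stays at 69.
Weighted total:
  Lab reports 80 × 0.24 = 19.2
  Weekly reports 69 × 0.12 = 8.28
  Quizzes 42 × 0.54 = 22.68
  Term paper 92.5 × 0.1 = 9.25
Sum = 59.41
Bonus assignment: 59.41 + 6 = 65.41
65.41 is ≥ 59 and < 69 → D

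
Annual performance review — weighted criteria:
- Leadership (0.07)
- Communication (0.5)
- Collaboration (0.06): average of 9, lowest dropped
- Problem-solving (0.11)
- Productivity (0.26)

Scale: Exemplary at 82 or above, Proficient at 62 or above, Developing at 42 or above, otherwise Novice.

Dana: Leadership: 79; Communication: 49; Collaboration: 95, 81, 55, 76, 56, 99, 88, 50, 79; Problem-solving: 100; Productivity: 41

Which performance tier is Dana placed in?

Developing

Collaboration: drop 50 → average of remaining 8 = 629/8 = 78.625
Weighted total:
  Leadership 79 × 0.07 = 5.53
  Communication 49 × 0.5 = 24.5
  Collaboration 78.625 × 0.06 = 4.7175
  Problem-solving 100 × 0.11 = 11
  Productivity 41 × 0.26 = 10.66
Sum = 56.4075
56.4075 is ≥ 42 and < 62 → Developing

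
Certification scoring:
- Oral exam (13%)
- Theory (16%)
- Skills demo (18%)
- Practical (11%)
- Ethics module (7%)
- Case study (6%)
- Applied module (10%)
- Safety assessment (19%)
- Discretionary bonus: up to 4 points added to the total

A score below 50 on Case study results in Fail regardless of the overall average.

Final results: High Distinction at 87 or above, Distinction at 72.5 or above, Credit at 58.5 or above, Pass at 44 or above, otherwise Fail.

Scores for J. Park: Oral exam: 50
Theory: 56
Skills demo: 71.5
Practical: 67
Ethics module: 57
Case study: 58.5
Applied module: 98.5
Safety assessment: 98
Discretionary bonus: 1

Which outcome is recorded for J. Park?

Case study score 58.5 ≥ 50: minimum met.
Weighted total:
  Oral exam 50 × 0.13 = 6.5
  Theory 56 × 0.16 = 8.96
  Skills demo 71.5 × 0.18 = 12.87
  Practical 67 × 0.11 = 7.37
  Ethics module 57 × 0.07 = 3.99
  Case study 58.5 × 0.06 = 3.51
  Applied module 98.5 × 0.1 = 9.85
  Safety assessment 98 × 0.19 = 18.62
Sum = 71.67
Discretionary bonus: 71.67 + 1 = 72.67
72.67 is ≥ 72.5 and < 87 → Distinction

Distinction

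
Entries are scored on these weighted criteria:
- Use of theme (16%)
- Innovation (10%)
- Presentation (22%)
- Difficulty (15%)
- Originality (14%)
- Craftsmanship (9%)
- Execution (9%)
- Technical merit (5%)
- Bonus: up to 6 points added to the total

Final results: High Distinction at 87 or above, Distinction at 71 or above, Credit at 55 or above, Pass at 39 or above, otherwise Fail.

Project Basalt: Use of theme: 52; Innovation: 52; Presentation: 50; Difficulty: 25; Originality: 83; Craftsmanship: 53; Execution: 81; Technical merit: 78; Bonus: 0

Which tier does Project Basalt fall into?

Credit

Weighted total:
  Use of theme 52 × 0.16 = 8.32
  Innovation 52 × 0.1 = 5.2
  Presentation 50 × 0.22 = 11
  Difficulty 25 × 0.15 = 3.75
  Originality 83 × 0.14 = 11.62
  Craftsmanship 53 × 0.09 = 4.77
  Execution 81 × 0.09 = 7.29
  Technical merit 78 × 0.05 = 3.9
Sum = 55.85
Bonus: 55.85 + 0 = 55.85
55.85 is ≥ 55 and < 71 → Credit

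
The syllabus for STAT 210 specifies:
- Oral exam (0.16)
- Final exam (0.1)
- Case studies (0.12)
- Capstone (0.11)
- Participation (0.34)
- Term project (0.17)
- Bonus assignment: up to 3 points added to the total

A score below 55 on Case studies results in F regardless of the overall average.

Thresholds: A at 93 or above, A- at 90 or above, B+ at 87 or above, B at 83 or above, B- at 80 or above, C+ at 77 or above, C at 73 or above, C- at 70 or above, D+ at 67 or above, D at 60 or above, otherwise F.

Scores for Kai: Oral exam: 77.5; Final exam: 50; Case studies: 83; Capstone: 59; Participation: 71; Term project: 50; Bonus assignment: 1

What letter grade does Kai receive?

Case studies score 83 ≥ 55: minimum met.
Weighted total:
  Oral exam 77.5 × 0.16 = 12.4
  Final exam 50 × 0.1 = 5
  Case studies 83 × 0.12 = 9.96
  Capstone 59 × 0.11 = 6.49
  Participation 71 × 0.34 = 24.14
  Term project 50 × 0.17 = 8.5
Sum = 66.49
Bonus assignment: 66.49 + 1 = 67.49
67.49 is ≥ 67 and < 70 → D+

D+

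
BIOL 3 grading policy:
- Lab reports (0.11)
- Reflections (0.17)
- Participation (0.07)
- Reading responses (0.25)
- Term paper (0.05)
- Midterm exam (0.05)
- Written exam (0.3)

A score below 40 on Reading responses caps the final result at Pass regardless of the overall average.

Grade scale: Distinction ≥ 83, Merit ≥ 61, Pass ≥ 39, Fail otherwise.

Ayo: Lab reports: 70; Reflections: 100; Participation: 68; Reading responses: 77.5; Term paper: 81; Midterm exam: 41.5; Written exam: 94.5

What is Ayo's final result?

Distinction

Reading responses score 77.5 ≥ 40: minimum met.
Weighted total:
  Lab reports 70 × 0.11 = 7.7
  Reflections 100 × 0.17 = 17
  Participation 68 × 0.07 = 4.76
  Reading responses 77.5 × 0.25 = 19.375
  Term paper 81 × 0.05 = 4.05
  Midterm exam 41.5 × 0.05 = 2.075
  Written exam 94.5 × 0.3 = 28.35
Sum = 83.31
83.31 ≥ 83 → Distinction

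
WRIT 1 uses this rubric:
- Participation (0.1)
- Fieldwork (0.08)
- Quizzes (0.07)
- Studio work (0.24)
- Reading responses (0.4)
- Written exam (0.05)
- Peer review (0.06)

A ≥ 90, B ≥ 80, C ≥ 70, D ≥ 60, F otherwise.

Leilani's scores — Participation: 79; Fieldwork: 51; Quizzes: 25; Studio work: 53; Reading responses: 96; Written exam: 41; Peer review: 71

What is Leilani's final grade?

Weighted total:
  Participation 79 × 0.1 = 7.9
  Fieldwork 51 × 0.08 = 4.08
  Quizzes 25 × 0.07 = 1.75
  Studio work 53 × 0.24 = 12.72
  Reading responses 96 × 0.4 = 38.4
  Written exam 41 × 0.05 = 2.05
  Peer review 71 × 0.06 = 4.26
Sum = 71.16
71.16 is ≥ 70 and < 80 → C

C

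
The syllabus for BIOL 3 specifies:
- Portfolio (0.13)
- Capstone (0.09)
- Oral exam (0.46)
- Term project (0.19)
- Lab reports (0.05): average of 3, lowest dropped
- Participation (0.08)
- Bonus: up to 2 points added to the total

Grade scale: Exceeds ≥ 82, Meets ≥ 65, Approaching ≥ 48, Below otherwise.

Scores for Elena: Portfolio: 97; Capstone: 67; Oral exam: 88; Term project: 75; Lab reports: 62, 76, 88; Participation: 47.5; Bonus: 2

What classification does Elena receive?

Lab reports: drop 62 → average of remaining 2 = 164/2 = 82
Weighted total:
  Portfolio 97 × 0.13 = 12.61
  Capstone 67 × 0.09 = 6.03
  Oral exam 88 × 0.46 = 40.48
  Term project 75 × 0.19 = 14.25
  Lab reports 82 × 0.05 = 4.1
  Participation 47.5 × 0.08 = 3.8
Sum = 81.27
Bonus: 81.27 + 2 = 83.27
83.27 ≥ 82 → Exceeds

Exceeds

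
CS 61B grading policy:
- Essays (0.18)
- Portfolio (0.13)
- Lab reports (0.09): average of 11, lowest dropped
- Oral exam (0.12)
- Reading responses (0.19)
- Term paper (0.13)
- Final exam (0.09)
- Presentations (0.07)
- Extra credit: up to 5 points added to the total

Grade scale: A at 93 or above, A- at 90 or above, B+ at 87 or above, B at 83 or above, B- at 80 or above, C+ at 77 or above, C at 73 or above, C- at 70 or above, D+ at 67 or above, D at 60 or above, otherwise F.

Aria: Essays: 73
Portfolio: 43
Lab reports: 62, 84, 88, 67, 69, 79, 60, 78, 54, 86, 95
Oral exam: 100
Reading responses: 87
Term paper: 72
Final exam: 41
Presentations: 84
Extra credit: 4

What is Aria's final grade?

Lab reports: drop 54 → average of remaining 10 = 768/10 = 76.8
Weighted total:
  Essays 73 × 0.18 = 13.14
  Portfolio 43 × 0.13 = 5.59
  Lab reports 76.8 × 0.09 = 6.912
  Oral exam 100 × 0.12 = 12
  Reading responses 87 × 0.19 = 16.53
  Term paper 72 × 0.13 = 9.36
  Final exam 41 × 0.09 = 3.69
  Presentations 84 × 0.07 = 5.88
Sum = 73.102
Extra credit: 73.102 + 4 = 77.102
77.102 is ≥ 77 and < 80 → C+

C+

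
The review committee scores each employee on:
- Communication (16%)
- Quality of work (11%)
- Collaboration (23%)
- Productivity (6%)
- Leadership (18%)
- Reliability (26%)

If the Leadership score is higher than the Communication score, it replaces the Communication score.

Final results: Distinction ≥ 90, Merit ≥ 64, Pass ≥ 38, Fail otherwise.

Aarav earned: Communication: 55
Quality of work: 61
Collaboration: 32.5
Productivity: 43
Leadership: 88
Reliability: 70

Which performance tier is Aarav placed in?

Merit

Leadership (88) > Communication (55), so Communication counts as 88.
Weighted total:
  Communication 88 × 0.16 = 14.08
  Quality of work 61 × 0.11 = 6.71
  Collaboration 32.5 × 0.23 = 7.475
  Productivity 43 × 0.06 = 2.58
  Leadership 88 × 0.18 = 15.84
  Reliability 70 × 0.26 = 18.2
Sum = 64.885
64.885 is ≥ 64 and < 90 → Merit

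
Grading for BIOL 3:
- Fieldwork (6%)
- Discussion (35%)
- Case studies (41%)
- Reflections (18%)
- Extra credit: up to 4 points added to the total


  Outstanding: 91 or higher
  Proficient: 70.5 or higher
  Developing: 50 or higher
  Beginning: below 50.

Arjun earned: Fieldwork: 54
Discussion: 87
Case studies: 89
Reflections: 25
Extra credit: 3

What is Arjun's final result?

Proficient

Weighted total:
  Fieldwork 54 × 0.06 = 3.24
  Discussion 87 × 0.35 = 30.45
  Case studies 89 × 0.41 = 36.49
  Reflections 25 × 0.18 = 4.5
Sum = 74.68
Extra credit: 74.68 + 3 = 77.68
77.68 is ≥ 70.5 and < 91 → Proficient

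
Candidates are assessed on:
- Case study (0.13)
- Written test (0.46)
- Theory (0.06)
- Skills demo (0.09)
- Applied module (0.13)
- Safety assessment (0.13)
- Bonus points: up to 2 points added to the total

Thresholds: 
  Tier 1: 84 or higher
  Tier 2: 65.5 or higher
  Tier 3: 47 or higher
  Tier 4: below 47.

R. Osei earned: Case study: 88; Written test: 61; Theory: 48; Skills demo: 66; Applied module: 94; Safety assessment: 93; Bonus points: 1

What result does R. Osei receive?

Weighted total:
  Case study 88 × 0.13 = 11.44
  Written test 61 × 0.46 = 28.06
  Theory 48 × 0.06 = 2.88
  Skills demo 66 × 0.09 = 5.94
  Applied module 94 × 0.13 = 12.22
  Safety assessment 93 × 0.13 = 12.09
Sum = 72.63
Bonus points: 72.63 + 1 = 73.63
73.63 is ≥ 65.5 and < 84 → Tier 2

Tier 2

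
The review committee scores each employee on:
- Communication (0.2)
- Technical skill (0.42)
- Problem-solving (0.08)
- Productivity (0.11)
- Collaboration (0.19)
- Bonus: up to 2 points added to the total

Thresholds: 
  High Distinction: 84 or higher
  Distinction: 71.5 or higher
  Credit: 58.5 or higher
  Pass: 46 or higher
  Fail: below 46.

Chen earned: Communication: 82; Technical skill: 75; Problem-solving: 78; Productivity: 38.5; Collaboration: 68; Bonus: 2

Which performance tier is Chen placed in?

Distinction

Weighted total:
  Communication 82 × 0.2 = 16.4
  Technical skill 75 × 0.42 = 31.5
  Problem-solving 78 × 0.08 = 6.24
  Productivity 38.5 × 0.11 = 4.235
  Collaboration 68 × 0.19 = 12.92
Sum = 71.295
Bonus: 71.295 + 2 = 73.295
73.295 is ≥ 71.5 and < 84 → Distinction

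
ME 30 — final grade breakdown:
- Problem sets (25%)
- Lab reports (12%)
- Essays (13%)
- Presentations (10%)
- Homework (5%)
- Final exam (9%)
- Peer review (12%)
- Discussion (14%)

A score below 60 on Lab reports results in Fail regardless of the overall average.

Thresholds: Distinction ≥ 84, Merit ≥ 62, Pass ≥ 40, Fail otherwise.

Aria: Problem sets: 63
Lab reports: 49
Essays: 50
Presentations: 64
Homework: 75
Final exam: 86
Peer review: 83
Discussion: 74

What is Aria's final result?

Lab reports score 49 < 60: minimum not met.
Weighted total:
  Problem sets 63 × 0.25 = 15.75
  Lab reports 49 × 0.12 = 5.88
  Essays 50 × 0.13 = 6.5
  Presentations 64 × 0.1 = 6.4
  Homework 75 × 0.05 = 3.75
  Final exam 86 × 0.09 = 7.74
  Peer review 83 × 0.12 = 9.96
  Discussion 74 × 0.14 = 10.36
Sum = 66.34
Because the Lab reports minimum was not met, the result is Fail.

Fail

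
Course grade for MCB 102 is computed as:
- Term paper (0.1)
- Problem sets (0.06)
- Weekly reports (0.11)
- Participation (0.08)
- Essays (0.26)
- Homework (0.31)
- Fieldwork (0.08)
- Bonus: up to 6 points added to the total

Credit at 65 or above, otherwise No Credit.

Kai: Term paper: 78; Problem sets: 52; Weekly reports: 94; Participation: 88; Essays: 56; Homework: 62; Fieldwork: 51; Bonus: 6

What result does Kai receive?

Weighted total:
  Term paper 78 × 0.1 = 7.8
  Problem sets 52 × 0.06 = 3.12
  Weekly reports 94 × 0.11 = 10.34
  Participation 88 × 0.08 = 7.04
  Essays 56 × 0.26 = 14.56
  Homework 62 × 0.31 = 19.22
  Fieldwork 51 × 0.08 = 4.08
Sum = 66.16
Bonus: 66.16 + 6 = 72.16
72.16 ≥ 65 → Credit

Credit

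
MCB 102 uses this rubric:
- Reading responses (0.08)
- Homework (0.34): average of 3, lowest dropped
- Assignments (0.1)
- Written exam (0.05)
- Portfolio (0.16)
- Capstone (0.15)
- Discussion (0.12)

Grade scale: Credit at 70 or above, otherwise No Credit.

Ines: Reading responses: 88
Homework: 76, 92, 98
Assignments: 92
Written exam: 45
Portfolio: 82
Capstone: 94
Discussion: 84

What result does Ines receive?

Credit

Homework: drop 76 → average of remaining 2 = 190/2 = 95
Weighted total:
  Reading responses 88 × 0.08 = 7.04
  Homework 95 × 0.34 = 32.3
  Assignments 92 × 0.1 = 9.2
  Written exam 45 × 0.05 = 2.25
  Portfolio 82 × 0.16 = 13.12
  Capstone 94 × 0.15 = 14.1
  Discussion 84 × 0.12 = 10.08
Sum = 88.09
88.09 ≥ 70 → Credit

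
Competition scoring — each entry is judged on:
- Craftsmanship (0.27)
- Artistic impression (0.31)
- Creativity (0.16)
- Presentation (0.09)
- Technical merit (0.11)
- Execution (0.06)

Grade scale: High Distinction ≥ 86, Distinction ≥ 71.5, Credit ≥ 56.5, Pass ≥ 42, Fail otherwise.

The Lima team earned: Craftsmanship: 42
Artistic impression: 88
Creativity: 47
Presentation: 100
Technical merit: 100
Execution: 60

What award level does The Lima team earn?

Credit

Weighted total:
  Craftsmanship 42 × 0.27 = 11.34
  Artistic impression 88 × 0.31 = 27.28
  Creativity 47 × 0.16 = 7.52
  Presentation 100 × 0.09 = 9
  Technical merit 100 × 0.11 = 11
  Execution 60 × 0.06 = 3.6
Sum = 69.74
69.74 is ≥ 56.5 and < 71.5 → Credit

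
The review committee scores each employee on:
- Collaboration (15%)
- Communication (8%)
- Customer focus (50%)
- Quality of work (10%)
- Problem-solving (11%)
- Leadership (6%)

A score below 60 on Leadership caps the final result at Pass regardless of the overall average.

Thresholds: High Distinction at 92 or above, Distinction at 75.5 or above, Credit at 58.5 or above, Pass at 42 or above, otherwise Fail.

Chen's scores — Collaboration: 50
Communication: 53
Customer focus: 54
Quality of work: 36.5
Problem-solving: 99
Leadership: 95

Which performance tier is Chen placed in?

Credit

Leadership score 95 ≥ 60: minimum met.
Weighted total:
  Collaboration 50 × 0.15 = 7.5
  Communication 53 × 0.08 = 4.24
  Customer focus 54 × 0.5 = 27
  Quality of work 36.5 × 0.1 = 3.65
  Problem-solving 99 × 0.11 = 10.89
  Leadership 95 × 0.06 = 5.7
Sum = 58.98
58.98 is ≥ 58.5 and < 75.5 → Credit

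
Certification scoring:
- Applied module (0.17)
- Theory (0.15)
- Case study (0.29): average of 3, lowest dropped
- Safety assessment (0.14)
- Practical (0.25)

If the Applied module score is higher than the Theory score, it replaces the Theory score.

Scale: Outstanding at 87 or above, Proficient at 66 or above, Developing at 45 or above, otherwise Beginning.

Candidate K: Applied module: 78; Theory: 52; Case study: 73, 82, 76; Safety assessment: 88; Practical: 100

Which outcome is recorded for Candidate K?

Proficient

Case study: drop 73 → average of remaining 2 = 158/2 = 79
Applied module (78) > Theory (52), so Theory counts as 78.
Weighted total:
  Applied module 78 × 0.17 = 13.26
  Theory 78 × 0.15 = 11.7
  Case study 79 × 0.29 = 22.91
  Safety assessment 88 × 0.14 = 12.32
  Practical 100 × 0.25 = 25
Sum = 85.19
85.19 is ≥ 66 and < 87 → Proficient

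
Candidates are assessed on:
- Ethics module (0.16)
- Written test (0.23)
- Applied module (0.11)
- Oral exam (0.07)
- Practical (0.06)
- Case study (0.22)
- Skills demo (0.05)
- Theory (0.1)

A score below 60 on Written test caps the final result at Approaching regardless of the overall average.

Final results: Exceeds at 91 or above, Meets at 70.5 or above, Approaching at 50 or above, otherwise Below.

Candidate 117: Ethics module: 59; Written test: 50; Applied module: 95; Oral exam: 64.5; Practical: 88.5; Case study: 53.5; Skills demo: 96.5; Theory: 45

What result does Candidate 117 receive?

Written test score 50 < 60: minimum not met.
Weighted total:
  Ethics module 59 × 0.16 = 9.44
  Written test 50 × 0.23 = 11.5
  Applied module 95 × 0.11 = 10.45
  Oral exam 64.5 × 0.07 = 4.515
  Practical 88.5 × 0.06 = 5.31
  Case study 53.5 × 0.22 = 11.77
  Skills demo 96.5 × 0.05 = 4.825
  Theory 45 × 0.1 = 4.5
Sum = 62.31
62.31 would be Approaching; cap at Approaching applies → Approaching.

Approaching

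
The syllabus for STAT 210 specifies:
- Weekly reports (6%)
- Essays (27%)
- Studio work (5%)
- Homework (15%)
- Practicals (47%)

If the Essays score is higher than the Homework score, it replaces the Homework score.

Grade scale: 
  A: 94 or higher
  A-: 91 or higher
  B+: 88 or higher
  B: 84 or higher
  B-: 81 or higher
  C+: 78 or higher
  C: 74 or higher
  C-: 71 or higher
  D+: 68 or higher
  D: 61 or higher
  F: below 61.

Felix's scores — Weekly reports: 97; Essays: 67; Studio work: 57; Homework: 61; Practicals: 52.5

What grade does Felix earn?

Essays (67) > Homework (61), so Homework counts as 67.
Weighted total:
  Weekly reports 97 × 0.06 = 5.82
  Essays 67 × 0.27 = 18.09
  Studio work 57 × 0.05 = 2.85
  Homework 67 × 0.15 = 10.05
  Practicals 52.5 × 0.47 = 24.675
Sum = 61.485
61.485 is ≥ 61 and < 68 → D

D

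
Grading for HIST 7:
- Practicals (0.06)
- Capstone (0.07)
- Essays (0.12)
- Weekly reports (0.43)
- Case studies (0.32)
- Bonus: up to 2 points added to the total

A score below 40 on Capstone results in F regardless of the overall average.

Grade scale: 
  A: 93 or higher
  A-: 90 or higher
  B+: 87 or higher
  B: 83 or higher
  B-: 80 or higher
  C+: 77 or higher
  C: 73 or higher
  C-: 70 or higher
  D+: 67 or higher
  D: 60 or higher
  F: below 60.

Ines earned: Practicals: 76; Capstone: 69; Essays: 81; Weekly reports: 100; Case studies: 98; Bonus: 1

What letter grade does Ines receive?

A

Capstone score 69 ≥ 40: minimum met.
Weighted total:
  Practicals 76 × 0.06 = 4.56
  Capstone 69 × 0.07 = 4.83
  Essays 81 × 0.12 = 9.72
  Weekly reports 100 × 0.43 = 43
  Case studies 98 × 0.32 = 31.36
Sum = 93.47
Bonus: 93.47 + 1 = 94.47
94.47 ≥ 93 → A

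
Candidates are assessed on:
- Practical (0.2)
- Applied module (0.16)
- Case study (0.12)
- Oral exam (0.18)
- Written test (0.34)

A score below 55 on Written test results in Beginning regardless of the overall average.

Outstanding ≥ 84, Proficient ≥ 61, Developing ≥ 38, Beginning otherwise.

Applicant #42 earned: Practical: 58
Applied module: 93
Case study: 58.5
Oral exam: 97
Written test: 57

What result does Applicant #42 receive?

Written test score 57 ≥ 55: minimum met.
Weighted total:
  Practical 58 × 0.2 = 11.6
  Applied module 93 × 0.16 = 14.88
  Case study 58.5 × 0.12 = 7.02
  Oral exam 97 × 0.18 = 17.46
  Written test 57 × 0.34 = 19.38
Sum = 70.34
70.34 is ≥ 61 and < 84 → Proficient

Proficient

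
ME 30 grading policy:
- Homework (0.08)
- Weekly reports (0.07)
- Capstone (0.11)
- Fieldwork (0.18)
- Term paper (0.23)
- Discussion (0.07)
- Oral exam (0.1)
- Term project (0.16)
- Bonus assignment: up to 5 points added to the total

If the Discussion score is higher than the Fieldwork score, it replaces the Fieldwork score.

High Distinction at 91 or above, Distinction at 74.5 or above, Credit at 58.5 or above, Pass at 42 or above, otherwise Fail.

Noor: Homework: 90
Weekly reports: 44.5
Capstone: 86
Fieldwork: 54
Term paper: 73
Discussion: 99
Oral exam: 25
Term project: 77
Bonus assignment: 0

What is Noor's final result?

Distinction

Discussion (99) > Fieldwork (54), so Fieldwork counts as 99.
Weighted total:
  Homework 90 × 0.08 = 7.2
  Weekly reports 44.5 × 0.07 = 3.115
  Capstone 86 × 0.11 = 9.46
  Fieldwork 99 × 0.18 = 17.82
  Term paper 73 × 0.23 = 16.79
  Discussion 99 × 0.07 = 6.93
  Oral exam 25 × 0.1 = 2.5
  Term project 77 × 0.16 = 12.32
Sum = 76.135
Bonus assignment: 76.135 + 0 = 76.135
76.135 is ≥ 74.5 and < 91 → Distinction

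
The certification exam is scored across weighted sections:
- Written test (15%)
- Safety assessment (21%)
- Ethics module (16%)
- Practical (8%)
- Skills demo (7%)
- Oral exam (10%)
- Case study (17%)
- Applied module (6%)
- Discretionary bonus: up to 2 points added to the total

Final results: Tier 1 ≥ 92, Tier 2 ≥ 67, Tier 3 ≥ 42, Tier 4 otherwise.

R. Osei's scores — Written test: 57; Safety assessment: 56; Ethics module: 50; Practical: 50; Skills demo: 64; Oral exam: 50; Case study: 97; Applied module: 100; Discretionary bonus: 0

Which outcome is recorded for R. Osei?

Weighted total:
  Written test 57 × 0.15 = 8.55
  Safety assessment 56 × 0.21 = 11.76
  Ethics module 50 × 0.16 = 8
  Practical 50 × 0.08 = 4
  Skills demo 64 × 0.07 = 4.48
  Oral exam 50 × 0.1 = 5
  Case study 97 × 0.17 = 16.49
  Applied module 100 × 0.06 = 6
Sum = 64.28
Discretionary bonus: 64.28 + 0 = 64.28
64.28 is ≥ 42 and < 67 → Tier 3

Tier 3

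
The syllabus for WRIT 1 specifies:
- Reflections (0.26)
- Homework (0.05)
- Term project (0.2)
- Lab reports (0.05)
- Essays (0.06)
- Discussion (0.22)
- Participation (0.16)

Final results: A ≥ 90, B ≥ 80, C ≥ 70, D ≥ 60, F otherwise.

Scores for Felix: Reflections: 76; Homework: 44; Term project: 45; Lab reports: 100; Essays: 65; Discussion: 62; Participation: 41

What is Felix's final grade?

Weighted total:
  Reflections 76 × 0.26 = 19.76
  Homework 44 × 0.05 = 2.2
  Term project 45 × 0.2 = 9
  Lab reports 100 × 0.05 = 5
  Essays 65 × 0.06 = 3.9
  Discussion 62 × 0.22 = 13.64
  Participation 41 × 0.16 = 6.56
Sum = 60.06
60.06 is ≥ 60 and < 70 → D

D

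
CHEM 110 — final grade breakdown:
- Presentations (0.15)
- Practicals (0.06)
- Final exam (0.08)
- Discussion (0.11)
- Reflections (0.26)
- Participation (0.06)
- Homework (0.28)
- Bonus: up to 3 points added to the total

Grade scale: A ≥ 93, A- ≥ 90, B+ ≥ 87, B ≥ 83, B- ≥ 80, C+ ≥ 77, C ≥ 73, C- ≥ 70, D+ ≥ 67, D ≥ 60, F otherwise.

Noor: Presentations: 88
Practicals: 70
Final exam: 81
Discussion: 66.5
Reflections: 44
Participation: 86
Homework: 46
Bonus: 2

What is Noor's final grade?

Weighted total:
  Presentations 88 × 0.15 = 13.2
  Practicals 70 × 0.06 = 4.2
  Final exam 81 × 0.08 = 6.48
  Discussion 66.5 × 0.11 = 7.315
  Reflections 44 × 0.26 = 11.44
  Participation 86 × 0.06 = 5.16
  Homework 46 × 0.28 = 12.88
Sum = 60.675
Bonus: 60.675 + 2 = 62.675
62.675 is ≥ 60 and < 67 → D

D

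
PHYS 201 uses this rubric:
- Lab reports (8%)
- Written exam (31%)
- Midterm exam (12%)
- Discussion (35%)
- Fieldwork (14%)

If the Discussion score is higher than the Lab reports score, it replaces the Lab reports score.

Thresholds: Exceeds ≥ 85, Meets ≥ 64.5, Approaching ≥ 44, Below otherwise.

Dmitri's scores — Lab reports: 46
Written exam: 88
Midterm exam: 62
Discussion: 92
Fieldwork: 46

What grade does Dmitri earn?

Discussion (92) > Lab reports (46), so Lab reports counts as 92.
Weighted total:
  Lab reports 92 × 0.08 = 7.36
  Written exam 88 × 0.31 = 27.28
  Midterm exam 62 × 0.12 = 7.44
  Discussion 92 × 0.35 = 32.2
  Fieldwork 46 × 0.14 = 6.44
Sum = 80.72
80.72 is ≥ 64.5 and < 85 → Meets

Meets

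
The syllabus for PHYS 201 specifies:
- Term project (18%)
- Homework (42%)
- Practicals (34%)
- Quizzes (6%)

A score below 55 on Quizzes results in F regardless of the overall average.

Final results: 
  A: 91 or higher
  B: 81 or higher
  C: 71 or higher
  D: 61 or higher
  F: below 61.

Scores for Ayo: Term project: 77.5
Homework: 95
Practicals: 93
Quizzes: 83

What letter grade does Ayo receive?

Quizzes score 83 ≥ 55: minimum met.
Weighted total:
  Term project 77.5 × 0.18 = 13.95
  Homework 95 × 0.42 = 39.9
  Practicals 93 × 0.34 = 31.62
  Quizzes 83 × 0.06 = 4.98
Sum = 90.45
90.45 is ≥ 81 and < 91 → B

B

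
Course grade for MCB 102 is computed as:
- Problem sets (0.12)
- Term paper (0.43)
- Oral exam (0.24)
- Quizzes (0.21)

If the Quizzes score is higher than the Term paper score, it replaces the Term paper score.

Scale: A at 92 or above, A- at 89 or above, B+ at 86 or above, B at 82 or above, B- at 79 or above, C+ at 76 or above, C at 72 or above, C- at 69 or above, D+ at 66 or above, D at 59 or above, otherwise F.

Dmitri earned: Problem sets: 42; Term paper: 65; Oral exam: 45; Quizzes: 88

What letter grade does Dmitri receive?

Quizzes (88) > Term paper (65), so Term paper counts as 88.
Weighted total:
  Problem sets 42 × 0.12 = 5.04
  Term paper 88 × 0.43 = 37.84
  Oral exam 45 × 0.24 = 10.8
  Quizzes 88 × 0.21 = 18.48
Sum = 72.16
72.16 is ≥ 72 and < 76 → C

C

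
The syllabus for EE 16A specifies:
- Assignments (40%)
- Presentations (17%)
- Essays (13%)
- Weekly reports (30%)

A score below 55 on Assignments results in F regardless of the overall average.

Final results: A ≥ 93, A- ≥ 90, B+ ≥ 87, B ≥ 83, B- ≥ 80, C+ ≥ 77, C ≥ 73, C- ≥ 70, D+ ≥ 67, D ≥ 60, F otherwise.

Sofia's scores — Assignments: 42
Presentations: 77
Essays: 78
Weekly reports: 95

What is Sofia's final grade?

F

Assignments score 42 < 55: minimum not met.
Weighted total:
  Assignments 42 × 0.4 = 16.8
  Presentations 77 × 0.17 = 13.09
  Essays 78 × 0.13 = 10.14
  Weekly reports 95 × 0.3 = 28.5
Sum = 68.53
Because the Assignments minimum was not met, the result is F.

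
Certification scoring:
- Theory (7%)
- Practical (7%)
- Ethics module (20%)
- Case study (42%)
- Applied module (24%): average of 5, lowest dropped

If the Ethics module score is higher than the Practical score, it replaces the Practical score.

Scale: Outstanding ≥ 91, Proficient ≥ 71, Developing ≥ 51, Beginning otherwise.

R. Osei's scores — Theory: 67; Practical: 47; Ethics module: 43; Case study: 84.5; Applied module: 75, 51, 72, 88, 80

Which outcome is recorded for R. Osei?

Developing

Applied module: drop 51 → average of remaining 4 = 315/4 = 78.75
Ethics module (43) ≤ Practical (47), so Practical stays at 47.
Weighted total:
  Theory 67 × 0.07 = 4.69
  Practical 47 × 0.07 = 3.29
  Ethics module 43 × 0.2 = 8.6
  Case study 84.5 × 0.42 = 35.49
  Applied module 78.75 × 0.24 = 18.9
Sum = 70.97
70.97 is ≥ 51 and < 71 → Developing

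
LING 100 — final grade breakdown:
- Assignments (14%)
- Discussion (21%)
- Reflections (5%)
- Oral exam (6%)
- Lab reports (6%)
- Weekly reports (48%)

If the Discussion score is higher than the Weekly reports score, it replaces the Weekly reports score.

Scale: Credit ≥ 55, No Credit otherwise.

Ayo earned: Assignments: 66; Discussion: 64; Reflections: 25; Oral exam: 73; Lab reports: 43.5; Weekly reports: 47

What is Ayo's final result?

Credit

Discussion (64) > Weekly reports (47), so Weekly reports counts as 64.
Weighted total:
  Assignments 66 × 0.14 = 9.24
  Discussion 64 × 0.21 = 13.44
  Reflections 25 × 0.05 = 1.25
  Oral exam 73 × 0.06 = 4.38
  Lab reports 43.5 × 0.06 = 2.61
  Weekly reports 64 × 0.48 = 30.72
Sum = 61.64
61.64 ≥ 55 → Credit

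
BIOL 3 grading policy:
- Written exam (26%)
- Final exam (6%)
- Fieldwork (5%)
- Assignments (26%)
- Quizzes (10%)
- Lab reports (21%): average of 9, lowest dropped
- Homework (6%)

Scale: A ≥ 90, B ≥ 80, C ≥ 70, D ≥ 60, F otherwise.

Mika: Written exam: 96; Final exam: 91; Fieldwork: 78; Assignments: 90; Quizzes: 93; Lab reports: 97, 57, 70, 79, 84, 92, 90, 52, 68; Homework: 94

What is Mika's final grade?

Lab reports: drop 52 → average of remaining 8 = 637/8 = 79.625
Weighted total:
  Written exam 96 × 0.26 = 24.96
  Final exam 91 × 0.06 = 5.46
  Fieldwork 78 × 0.05 = 3.9
  Assignments 90 × 0.26 = 23.4
  Quizzes 93 × 0.1 = 9.3
  Lab reports 79.625 × 0.21 = 16.72125
  Homework 94 × 0.06 = 5.64
Sum = 89.38125
89.38125 is ≥ 80 and < 90 → B

B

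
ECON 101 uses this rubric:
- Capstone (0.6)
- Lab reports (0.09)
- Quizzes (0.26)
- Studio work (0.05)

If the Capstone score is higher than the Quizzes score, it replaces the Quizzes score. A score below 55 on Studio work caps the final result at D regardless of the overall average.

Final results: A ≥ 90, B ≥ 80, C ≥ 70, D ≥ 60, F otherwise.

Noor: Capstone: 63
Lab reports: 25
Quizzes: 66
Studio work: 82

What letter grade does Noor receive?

Capstone (63) ≤ Quizzes (66), so Quizzes stays at 66.
Studio work score 82 ≥ 55: minimum met.
Weighted total:
  Capstone 63 × 0.6 = 37.8
  Lab reports 25 × 0.09 = 2.25
  Quizzes 66 × 0.26 = 17.16
  Studio work 82 × 0.05 = 4.1
Sum = 61.31
61.31 is ≥ 60 and < 70 → D

D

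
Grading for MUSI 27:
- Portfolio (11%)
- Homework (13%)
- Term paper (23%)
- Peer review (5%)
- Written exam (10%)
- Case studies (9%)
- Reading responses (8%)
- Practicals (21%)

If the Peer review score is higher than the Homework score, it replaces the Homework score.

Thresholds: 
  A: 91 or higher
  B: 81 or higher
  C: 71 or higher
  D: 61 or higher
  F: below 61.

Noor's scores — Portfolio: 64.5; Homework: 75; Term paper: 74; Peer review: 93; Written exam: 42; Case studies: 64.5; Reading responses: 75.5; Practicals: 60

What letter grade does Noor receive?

Peer review (93) > Homework (75), so Homework counts as 93.
Weighted total:
  Portfolio 64.5 × 0.11 = 7.095
  Homework 93 × 0.13 = 12.09
  Term paper 74 × 0.23 = 17.02
  Peer review 93 × 0.05 = 4.65
  Written exam 42 × 0.1 = 4.2
  Case studies 64.5 × 0.09 = 5.805
  Reading responses 75.5 × 0.08 = 6.04
  Practicals 60 × 0.21 = 12.6
Sum = 69.5
69.5 is ≥ 61 and < 71 → D

D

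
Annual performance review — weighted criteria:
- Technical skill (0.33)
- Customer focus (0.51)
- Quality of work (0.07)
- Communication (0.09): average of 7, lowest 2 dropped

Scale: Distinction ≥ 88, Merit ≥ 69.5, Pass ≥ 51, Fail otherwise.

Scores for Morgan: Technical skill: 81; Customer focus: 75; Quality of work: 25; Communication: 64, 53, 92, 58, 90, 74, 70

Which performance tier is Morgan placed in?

Merit

Communication: drop 53, 58 → average of remaining 5 = 390/5 = 78
Weighted total:
  Technical skill 81 × 0.33 = 26.73
  Customer focus 75 × 0.51 = 38.25
  Quality of work 25 × 0.07 = 1.75
  Communication 78 × 0.09 = 7.02
Sum = 73.75
73.75 is ≥ 69.5 and < 88 → Merit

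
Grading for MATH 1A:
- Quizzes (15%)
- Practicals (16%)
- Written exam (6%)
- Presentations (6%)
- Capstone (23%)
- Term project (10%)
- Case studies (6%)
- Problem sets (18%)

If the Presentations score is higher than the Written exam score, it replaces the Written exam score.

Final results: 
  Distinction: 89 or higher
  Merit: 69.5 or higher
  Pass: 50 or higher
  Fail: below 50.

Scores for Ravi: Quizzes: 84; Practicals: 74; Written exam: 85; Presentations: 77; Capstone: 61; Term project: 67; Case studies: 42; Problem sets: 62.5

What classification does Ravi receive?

Pass

Presentations (77) ≤ Written exam (85), so Written exam stays at 85.
Weighted total:
  Quizzes 84 × 0.15 = 12.6
  Practicals 74 × 0.16 = 11.84
  Written exam 85 × 0.06 = 5.1
  Presentations 77 × 0.06 = 4.62
  Capstone 61 × 0.23 = 14.03
  Term project 67 × 0.1 = 6.7
  Case studies 42 × 0.06 = 2.52
  Problem sets 62.5 × 0.18 = 11.25
Sum = 68.66
68.66 is ≥ 50 and < 69.5 → Pass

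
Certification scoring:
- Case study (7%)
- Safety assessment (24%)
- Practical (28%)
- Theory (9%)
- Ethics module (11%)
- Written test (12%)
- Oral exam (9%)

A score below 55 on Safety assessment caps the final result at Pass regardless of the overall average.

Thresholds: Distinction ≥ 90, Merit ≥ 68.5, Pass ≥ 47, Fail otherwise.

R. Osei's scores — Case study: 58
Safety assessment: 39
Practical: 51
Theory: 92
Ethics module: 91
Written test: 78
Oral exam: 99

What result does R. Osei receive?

Safety assessment score 39 < 55: minimum not met.
Weighted total:
  Case study 58 × 0.07 = 4.06
  Safety assessment 39 × 0.24 = 9.36
  Practical 51 × 0.28 = 14.28
  Theory 92 × 0.09 = 8.28
  Ethics module 91 × 0.11 = 10.01
  Written test 78 × 0.12 = 9.36
  Oral exam 99 × 0.09 = 8.91
Sum = 64.26
64.26 would be Pass; cap at Pass applies → Pass.

Pass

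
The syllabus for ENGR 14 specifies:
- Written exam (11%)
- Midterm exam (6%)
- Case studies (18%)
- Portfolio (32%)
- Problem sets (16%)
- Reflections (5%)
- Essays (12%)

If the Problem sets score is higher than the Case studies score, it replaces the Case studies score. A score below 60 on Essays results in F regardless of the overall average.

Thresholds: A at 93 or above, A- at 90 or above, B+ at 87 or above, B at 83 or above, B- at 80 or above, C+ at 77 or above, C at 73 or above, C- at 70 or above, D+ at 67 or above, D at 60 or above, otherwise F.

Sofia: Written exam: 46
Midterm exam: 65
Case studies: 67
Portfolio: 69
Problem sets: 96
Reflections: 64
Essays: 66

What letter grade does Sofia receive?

C

Problem sets (96) > Case studies (67), so Case studies counts as 96.
Essays score 66 ≥ 60: minimum met.
Weighted total:
  Written exam 46 × 0.11 = 5.06
  Midterm exam 65 × 0.06 = 3.9
  Case studies 96 × 0.18 = 17.28
  Portfolio 69 × 0.32 = 22.08
  Problem sets 96 × 0.16 = 15.36
  Reflections 64 × 0.05 = 3.2
  Essays 66 × 0.12 = 7.92
Sum = 74.8
74.8 is ≥ 73 and < 77 → C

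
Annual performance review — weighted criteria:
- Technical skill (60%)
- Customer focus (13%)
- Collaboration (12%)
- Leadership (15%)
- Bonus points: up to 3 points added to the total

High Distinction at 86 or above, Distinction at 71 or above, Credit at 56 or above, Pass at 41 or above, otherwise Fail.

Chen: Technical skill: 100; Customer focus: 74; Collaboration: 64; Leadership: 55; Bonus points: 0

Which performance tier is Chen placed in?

Weighted total:
  Technical skill 100 × 0.6 = 60
  Customer focus 74 × 0.13 = 9.62
  Collaboration 64 × 0.12 = 7.68
  Leadership 55 × 0.15 = 8.25
Sum = 85.55
Bonus points: 85.55 + 0 = 85.55
85.55 is ≥ 71 and < 86 → Distinction

Distinction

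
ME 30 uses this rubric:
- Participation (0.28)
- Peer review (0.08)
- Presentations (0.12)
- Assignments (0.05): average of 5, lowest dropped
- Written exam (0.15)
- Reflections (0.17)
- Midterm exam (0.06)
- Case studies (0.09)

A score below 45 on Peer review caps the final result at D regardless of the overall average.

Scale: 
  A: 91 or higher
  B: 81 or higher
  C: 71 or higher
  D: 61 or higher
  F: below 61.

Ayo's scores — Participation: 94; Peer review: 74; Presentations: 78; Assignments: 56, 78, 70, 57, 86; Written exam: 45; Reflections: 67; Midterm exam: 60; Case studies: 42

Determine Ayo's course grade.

D

Assignments: drop 56 → average of remaining 4 = 291/4 = 72.75
Peer review score 74 ≥ 45: minimum met.
Weighted total:
  Participation 94 × 0.28 = 26.32
  Peer review 74 × 0.08 = 5.92
  Presentations 78 × 0.12 = 9.36
  Assignments 72.75 × 0.05 = 3.6375
  Written exam 45 × 0.15 = 6.75
  Reflections 67 × 0.17 = 11.39
  Midterm exam 60 × 0.06 = 3.6
  Case studies 42 × 0.09 = 3.78
Sum = 70.7575
70.7575 is ≥ 61 and < 71 → D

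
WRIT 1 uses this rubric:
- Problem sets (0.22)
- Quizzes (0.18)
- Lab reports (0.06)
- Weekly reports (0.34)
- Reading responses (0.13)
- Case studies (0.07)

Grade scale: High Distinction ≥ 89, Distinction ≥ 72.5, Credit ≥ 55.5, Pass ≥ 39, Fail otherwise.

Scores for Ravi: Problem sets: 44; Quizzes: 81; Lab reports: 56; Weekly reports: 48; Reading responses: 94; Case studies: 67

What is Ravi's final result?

Weighted total:
  Problem sets 44 × 0.22 = 9.68
  Quizzes 81 × 0.18 = 14.58
  Lab reports 56 × 0.06 = 3.36
  Weekly reports 48 × 0.34 = 16.32
  Reading responses 94 × 0.13 = 12.22
  Case studies 67 × 0.07 = 4.69
Sum = 60.85
60.85 is ≥ 55.5 and < 72.5 → Credit

Credit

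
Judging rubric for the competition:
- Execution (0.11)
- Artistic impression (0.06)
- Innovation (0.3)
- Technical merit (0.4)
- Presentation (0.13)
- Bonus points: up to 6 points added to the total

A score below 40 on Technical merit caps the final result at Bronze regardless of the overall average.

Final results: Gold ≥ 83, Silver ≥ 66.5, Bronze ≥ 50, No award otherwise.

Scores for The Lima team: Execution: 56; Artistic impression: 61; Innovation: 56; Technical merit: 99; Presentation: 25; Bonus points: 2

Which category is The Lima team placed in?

Silver

Technical merit score 99 ≥ 40: minimum met.
Weighted total:
  Execution 56 × 0.11 = 6.16
  Artistic impression 61 × 0.06 = 3.66
  Innovation 56 × 0.3 = 16.8
  Technical merit 99 × 0.4 = 39.6
  Presentation 25 × 0.13 = 3.25
Sum = 69.47
Bonus points: 69.47 + 2 = 71.47
71.47 is ≥ 66.5 and < 83 → Silver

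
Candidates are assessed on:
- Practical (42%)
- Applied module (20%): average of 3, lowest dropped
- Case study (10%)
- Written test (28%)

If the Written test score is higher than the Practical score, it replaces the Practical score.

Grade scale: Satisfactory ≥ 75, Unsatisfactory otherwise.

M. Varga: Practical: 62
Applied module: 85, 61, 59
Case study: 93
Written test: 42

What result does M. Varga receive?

Applied module: drop 59 → average of remaining 2 = 146/2 = 73
Written test (42) ≤ Practical (62), so Practical stays at 62.
Weighted total:
  Practical 62 × 0.42 = 26.04
  Applied module 73 × 0.2 = 14.6
  Case study 93 × 0.1 = 9.3
  Written test 42 × 0.28 = 11.76
Sum = 61.7
61.7 < 75 → Unsatisfactory

Unsatisfactory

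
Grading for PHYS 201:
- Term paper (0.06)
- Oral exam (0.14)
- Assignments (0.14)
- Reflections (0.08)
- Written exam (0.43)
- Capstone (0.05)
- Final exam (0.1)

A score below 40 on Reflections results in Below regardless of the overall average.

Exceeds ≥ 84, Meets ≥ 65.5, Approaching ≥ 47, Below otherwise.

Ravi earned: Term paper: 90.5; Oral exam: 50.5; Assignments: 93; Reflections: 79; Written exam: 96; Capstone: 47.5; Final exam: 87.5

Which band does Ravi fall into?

Reflections score 79 ≥ 40: minimum met.
Weighted total:
  Term paper 90.5 × 0.06 = 5.43
  Oral exam 50.5 × 0.14 = 7.07
  Assignments 93 × 0.14 = 13.02
  Reflections 79 × 0.08 = 6.32
  Written exam 96 × 0.43 = 41.28
  Capstone 47.5 × 0.05 = 2.375
  Final exam 87.5 × 0.1 = 8.75
Sum = 84.245
84.245 ≥ 84 → Exceeds

Exceeds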